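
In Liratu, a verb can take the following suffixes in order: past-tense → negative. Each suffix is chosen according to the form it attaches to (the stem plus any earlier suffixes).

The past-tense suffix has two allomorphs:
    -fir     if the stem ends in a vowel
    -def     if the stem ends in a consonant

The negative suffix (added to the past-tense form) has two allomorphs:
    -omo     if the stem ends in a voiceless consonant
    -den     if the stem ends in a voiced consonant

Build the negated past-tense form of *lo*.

*lo*: final sound = /o/, a vowel → -fir → *lofir*.
The past-tense form *lofir*: final consonant = /r/, voiced → -den → *lofirden*.

lofirden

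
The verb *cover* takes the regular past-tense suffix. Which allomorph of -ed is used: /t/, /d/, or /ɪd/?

The stem *cover* ends in a voiced sound other than /d/.
The -ed suffix is realized as /ɪd/ after /t, d/; as /t/ after other voiceless consonants; and as /d/ after other voiced sounds.
So -ed on *cover* is pronounced /d/.

/d/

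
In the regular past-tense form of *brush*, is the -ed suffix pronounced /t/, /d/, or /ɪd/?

The stem *brush* ends in a voiceless consonant other than /t/.
The -ed suffix is realized as /ɪd/ after /t, d/; as /t/ after other voiceless consonants; and as /d/ after other voiced sounds.
So -ed on *brush* is pronounced /t/.

/t/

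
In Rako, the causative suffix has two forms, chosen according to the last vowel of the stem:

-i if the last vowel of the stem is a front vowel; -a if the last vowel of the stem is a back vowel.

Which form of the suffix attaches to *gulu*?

*gulu*: last vowel = /u/, a back vowel → -a.

-a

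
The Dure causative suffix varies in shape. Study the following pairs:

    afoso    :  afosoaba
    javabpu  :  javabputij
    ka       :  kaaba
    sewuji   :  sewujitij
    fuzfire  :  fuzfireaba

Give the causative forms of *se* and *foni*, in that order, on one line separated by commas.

seaba, fonitij

Looking at the last vowel of each stem: -tij when the last vowel of the stem is a high vowel (*javabpu*, *sewuji*); -aba when the last vowel of the stem is a non-high vowel (*afoso*, *ka*, *fuzfire*).
*se* — last vowel /e/ (a non-high vowel) → -aba → *seaba*.
The last vowel of *foni* is /i/, which is a high vowel, so the suffix is -tij, giving *fonitij*.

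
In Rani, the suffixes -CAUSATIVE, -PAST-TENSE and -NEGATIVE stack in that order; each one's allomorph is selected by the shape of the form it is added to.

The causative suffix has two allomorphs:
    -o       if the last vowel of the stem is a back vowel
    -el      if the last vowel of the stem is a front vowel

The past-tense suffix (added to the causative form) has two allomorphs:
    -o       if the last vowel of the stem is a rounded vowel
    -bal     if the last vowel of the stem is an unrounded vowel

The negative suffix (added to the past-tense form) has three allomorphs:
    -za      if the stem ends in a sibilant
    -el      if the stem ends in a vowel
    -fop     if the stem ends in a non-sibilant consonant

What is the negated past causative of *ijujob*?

Since the last vowel of *ijujob* is /o/ (a back vowel), it takes -o, giving *ijujobo*.
The causative form *ijujobo*: last vowel = /o/, a rounded vowel → -o → *ijujoboo*.
The final sound of the past-tense form *ijujoboo* is /o/, which is a vowel, so the negative suffix is -el, giving *ijujobooel*.

ijujobooel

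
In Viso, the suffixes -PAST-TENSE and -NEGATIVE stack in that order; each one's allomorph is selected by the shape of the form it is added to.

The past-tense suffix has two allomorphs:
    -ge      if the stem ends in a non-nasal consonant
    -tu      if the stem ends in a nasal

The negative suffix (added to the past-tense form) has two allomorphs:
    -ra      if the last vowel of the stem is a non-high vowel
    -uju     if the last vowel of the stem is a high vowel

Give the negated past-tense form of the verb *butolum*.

butolumtuuju

*butolum* — final consonant /m/ (a nasal) → -tu → *butolumtu*.
The last vowel of the past-tense form *butolumtu* is /u/, which is a high vowel, so the negative suffix is -uju, giving *butolumtuuju*.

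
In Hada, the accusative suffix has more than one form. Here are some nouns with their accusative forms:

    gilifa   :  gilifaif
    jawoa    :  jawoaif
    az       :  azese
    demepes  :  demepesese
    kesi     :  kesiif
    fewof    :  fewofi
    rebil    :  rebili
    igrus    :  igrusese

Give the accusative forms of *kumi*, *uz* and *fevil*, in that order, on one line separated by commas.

kumiif, uzese, fevili

The pattern is sibilance of the final sound: -ese when the stem ends in a sibilant (*az*, *demepes*, *igrus*); -i when the stem ends in a non-sibilant consonant (*fewof*, *rebil*); -if when the stem ends in a vowel (*gilifa*, *jawoa*, *kesi*).
*kumi* — final sound /i/ (a vowel) → -if → *kumiif*.
*uz*: final sound = /z/, a sibilant → -ese → *uzese*.
Since the final sound of *fevil* is /l/ (a non-sibilant consonant), it takes -i, giving *fevili*.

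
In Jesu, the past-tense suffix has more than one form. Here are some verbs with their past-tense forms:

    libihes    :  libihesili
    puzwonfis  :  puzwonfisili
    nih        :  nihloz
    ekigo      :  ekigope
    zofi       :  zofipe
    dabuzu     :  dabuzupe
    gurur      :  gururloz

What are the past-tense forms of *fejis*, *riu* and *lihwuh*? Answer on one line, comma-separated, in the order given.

fejisili, riupe, lihwuhloz

The pattern is sibilance of the final sound: -ili when the stem ends in a sibilant (*libihes*, *puzwonfis*); -loz when the stem ends in a non-sibilant consonant (*nih*, *gurur*); -pe when the stem ends in a vowel (*ekigo*, *zofi*, *dabuzu*).
The final sound of *fejis* is /s/, which is a sibilant, so the suffix is -ili, giving *fejisili*.
*riu*: final sound = /u/, a vowel → -pe → *riupe*.
*lihwuh*: final sound = /h/, a non-sibilant consonant → -loz → *lihwuhloz*.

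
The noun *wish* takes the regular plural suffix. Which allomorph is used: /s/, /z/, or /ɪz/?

/ɪz/

The stem *wish* ends in a sibilant (/s, z, ʃ, ʒ, tʃ, dʒ/).
The plural suffix surfaces as /ɪz/ after sibilants, /s/ after other voiceless consonants, and /z/ after other voiced sounds.
So the plural -s on *wish* is pronounced /ɪz/.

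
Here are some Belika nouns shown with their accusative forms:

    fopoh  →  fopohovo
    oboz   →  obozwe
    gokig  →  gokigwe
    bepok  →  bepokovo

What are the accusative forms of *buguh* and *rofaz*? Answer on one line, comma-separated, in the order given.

buguhovo, rofazwe

The alternation tracks the final consonant of the stem — -ovo when the stem ends in a voiceless consonant (*fopoh*, *bepok*); -we when the stem ends in a voiced consonant (*oboz*, *gokig*).
The final consonant of *buguh* is /h/, which is voiceless, so the suffix is -ovo, giving *buguhovo*.
*rofaz* — final consonant /z/ (voiced) → -we → *rofazwe*.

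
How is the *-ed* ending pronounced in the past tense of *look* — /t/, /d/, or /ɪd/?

The stem *look* ends in a voiceless consonant other than /t/.
The -ed suffix is realized as /ɪd/ after /t, d/; as /t/ after other voiceless consonants; and as /d/ after other voiced sounds.
So -ed on *look* is pronounced /t/.

/t/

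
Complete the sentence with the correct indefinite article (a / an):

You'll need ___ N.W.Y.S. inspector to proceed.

an

The indefinite article is chosen by the initial *sound* of the following word, not its spelling.
The initialism *N.W.Y.S.* is read letter by letter; the first letter, N, is pronounced /ɛn/, which begins with a vowel sound.
So the article is *an*: You'll need an N.W.Y.S. inspector to proceed.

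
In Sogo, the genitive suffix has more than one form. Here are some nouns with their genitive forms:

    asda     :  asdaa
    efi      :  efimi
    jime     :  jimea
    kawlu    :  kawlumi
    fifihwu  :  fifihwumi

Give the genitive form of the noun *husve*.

The pattern is height harmony: -mi when the last vowel of the stem is a high vowel (*efi*, *kawlu*, *fifihwu*); -a when the last vowel of the stem is a non-high vowel (*asda*, *jime*).
The last vowel of *husve* is /e/, which is a non-high vowel, so the suffix is -a, giving *husvea*.

husvea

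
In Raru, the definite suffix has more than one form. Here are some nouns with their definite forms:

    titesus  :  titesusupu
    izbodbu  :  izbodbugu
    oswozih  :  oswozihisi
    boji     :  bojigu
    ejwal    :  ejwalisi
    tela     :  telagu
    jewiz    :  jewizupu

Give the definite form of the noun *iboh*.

Looking at the final sound of each stem: -upu when the stem ends in a sibilant (*titesus*, *jewiz*); -isi when the stem ends in a non-sibilant consonant (*oswozih*, *ejwal*); -gu when the stem ends in a vowel (*izbodbu*, *boji*, *tela*).
*iboh* — final sound /h/ (a non-sibilant consonant) → -isi → *ibohisi*.

ibohisi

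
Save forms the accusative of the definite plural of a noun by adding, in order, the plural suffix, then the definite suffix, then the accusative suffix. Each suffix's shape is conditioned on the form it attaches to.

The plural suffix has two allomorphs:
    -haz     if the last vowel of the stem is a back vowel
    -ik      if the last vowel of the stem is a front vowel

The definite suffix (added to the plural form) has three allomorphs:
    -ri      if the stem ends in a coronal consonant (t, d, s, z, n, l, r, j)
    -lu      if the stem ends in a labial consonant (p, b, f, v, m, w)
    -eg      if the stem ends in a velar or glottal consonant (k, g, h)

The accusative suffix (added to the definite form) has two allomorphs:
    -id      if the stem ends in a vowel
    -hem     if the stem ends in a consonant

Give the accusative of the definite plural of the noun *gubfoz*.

gubfozhazriid

*gubfoz* — last vowel /o/ (a back vowel) → -haz → *gubfozhaz*.
The plural form *gubfozhaz*: final consonant = /z/, coronal → -ri → *gubfozhazri*.
Since the final sound of the definite form *gubfozhazri* is /i/ (a vowel), it takes -id, giving *gubfozhazriid*.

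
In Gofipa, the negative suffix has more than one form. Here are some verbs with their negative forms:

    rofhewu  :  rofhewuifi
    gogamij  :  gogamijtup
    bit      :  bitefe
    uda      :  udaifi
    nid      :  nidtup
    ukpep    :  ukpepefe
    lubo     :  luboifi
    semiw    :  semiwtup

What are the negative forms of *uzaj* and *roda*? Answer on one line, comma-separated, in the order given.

The pattern is voicing of the final sound: -efe when the stem ends in a voiceless consonant (*bit*, *ukpep*); -tup when the stem ends in a voiced consonant (*gogamij*, *nid*, *semiw*); -ifi when the stem ends in a vowel (*rofhewu*, *uda*, *lubo*).
Since the final sound of *uzaj* is /j/ (a voiced consonant), it takes -tup, giving *uzajtup*.
*roda* — final sound /a/ (a vowel) → -ifi → *rodaifi*.

uzajtup, rodaifi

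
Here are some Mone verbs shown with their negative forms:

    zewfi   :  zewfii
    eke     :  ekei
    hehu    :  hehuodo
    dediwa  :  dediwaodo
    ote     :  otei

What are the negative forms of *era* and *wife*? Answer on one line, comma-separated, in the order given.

The alternation tracks the last vowel of the stem — -i when the last vowel of the stem is a front vowel (*zewfi*, *eke*, *ote*); -odo when the last vowel of the stem is a back vowel (*hehu*, *dediwa*).
*era*: last vowel = /a/, a back vowel → -odo → *eraodo*.
The last vowel of *wife* is /e/, which is a front vowel, so the suffix is -i, giving *wifei*.

eraodo, wifei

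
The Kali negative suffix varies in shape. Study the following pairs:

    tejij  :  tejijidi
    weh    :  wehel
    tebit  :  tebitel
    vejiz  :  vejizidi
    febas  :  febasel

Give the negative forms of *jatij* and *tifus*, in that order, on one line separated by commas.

jatijidi, tifusel

Looking at the final consonant of each stem: -el when the stem ends in a voiceless consonant (*weh*, *tebit*, *febas*); -idi when the stem ends in a voiced consonant (*tejij*, *vejiz*).
The final consonant of *jatij* is /j/, which is voiced, so the suffix is -idi, giving *jatijidi*.
*tifus*: final consonant = /s/, voiceless → -el → *tifusel*.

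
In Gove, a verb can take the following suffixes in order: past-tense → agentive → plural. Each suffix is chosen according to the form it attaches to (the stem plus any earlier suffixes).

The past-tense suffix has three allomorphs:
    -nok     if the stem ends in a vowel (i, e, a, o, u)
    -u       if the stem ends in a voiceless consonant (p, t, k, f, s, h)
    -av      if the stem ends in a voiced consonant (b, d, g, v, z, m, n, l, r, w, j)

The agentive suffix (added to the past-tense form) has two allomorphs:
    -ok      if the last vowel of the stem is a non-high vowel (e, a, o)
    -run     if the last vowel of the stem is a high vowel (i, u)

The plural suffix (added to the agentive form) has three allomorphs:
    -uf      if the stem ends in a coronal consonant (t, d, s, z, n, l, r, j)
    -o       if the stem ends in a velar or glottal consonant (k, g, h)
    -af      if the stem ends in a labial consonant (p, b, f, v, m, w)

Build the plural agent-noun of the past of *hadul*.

*hadul*: final sound = /l/, a voiced consonant → -av → *hadulav*.
Since the last vowel of the past-tense form *hadulav* is /a/ (a non-high vowel), it takes -ok, giving *hadulavok*.
The agentive form *hadulavok* — final consonant /k/ (velar/glottal) → -o → *hadulavoko*.

hadulavoko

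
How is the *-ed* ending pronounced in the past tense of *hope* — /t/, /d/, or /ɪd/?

The stem *hope* ends in a voiceless consonant other than /t/.
The -ed suffix is realized as /ɪd/ after /t, d/; as /t/ after other voiceless consonants; and as /d/ after other voiced sounds.
So -ed on *hope* is pronounced /t/.

/t/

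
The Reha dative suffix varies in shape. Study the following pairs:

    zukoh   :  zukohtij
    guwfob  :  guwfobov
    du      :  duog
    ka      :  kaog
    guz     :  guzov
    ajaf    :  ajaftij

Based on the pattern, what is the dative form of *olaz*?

olazov

Looking at the final sound of each stem: -tij when the stem ends in a voiceless consonant (*zukoh*, *ajaf*); -ov when the stem ends in a voiced consonant (*guwfob*, *guz*); -og when the stem ends in a vowel (*du*, *ka*).
The final sound of *olaz* is /z/, which is a voiced consonant, so the suffix is -ov, giving *olazov*.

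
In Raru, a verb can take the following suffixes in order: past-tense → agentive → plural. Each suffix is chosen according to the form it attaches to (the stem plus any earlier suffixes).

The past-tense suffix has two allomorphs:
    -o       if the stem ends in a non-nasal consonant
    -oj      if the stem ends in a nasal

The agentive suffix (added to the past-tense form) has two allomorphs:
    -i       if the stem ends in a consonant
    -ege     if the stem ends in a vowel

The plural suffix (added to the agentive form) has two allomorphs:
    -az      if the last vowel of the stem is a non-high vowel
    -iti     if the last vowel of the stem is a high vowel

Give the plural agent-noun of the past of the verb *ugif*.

Since the final consonant of *ugif* is /f/ (non-nasal), it takes -o, giving *ugifo*.
Since the final sound of the past-tense form *ugifo* is /o/ (a vowel), it takes -ege, giving *ugifoege*.
The agentive form *ugifoege* — last vowel /e/ (a non-high vowel) → -az → *ugifoegeaz*.

ugifoegeaz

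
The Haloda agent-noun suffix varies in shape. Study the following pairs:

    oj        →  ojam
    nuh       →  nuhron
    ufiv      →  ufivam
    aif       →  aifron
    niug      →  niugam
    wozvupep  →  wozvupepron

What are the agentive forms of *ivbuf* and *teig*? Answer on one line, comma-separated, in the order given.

Looking at the final consonant of each stem: -ron when the stem ends in a voiceless consonant (*nuh*, *aif*, *wozvupep*); -am when the stem ends in a voiced consonant (*oj*, *ufiv*, *niug*).
Since the final consonant of *ivbuf* is /f/ (voiceless), it takes -ron, giving *ivbufron*.
Since the final consonant of *teig* is /g/ (voiced), it takes -am, giving *teigam*.

ivbufron, teigam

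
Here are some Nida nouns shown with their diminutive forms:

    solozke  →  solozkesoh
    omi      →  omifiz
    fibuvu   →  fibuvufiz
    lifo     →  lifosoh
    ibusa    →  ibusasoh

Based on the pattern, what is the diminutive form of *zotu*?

zotufiz

The pattern is height harmony: -fiz when the last vowel of the stem is a high vowel (*omi*, *fibuvu*); -soh when the last vowel of the stem is a non-high vowel (*solozke*, *lifo*, *ibusa*).
Since the last vowel of *zotu* is /u/ (a high vowel), it takes -fiz, giving *zotufiz*.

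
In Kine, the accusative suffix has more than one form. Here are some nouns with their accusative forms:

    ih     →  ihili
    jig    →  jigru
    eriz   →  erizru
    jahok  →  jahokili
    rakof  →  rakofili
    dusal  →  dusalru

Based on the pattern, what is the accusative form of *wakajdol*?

wakajdolru

The pattern is voicing of the final consonant: -ili when the stem ends in a voiceless consonant (*ih*, *jahok*, *rakof*); -ru when the stem ends in a voiced consonant (*jig*, *eriz*, *dusal*).
The final consonant of *wakajdol* is /l/, which is voiced, so the suffix is -ru, giving *wakajdolru*.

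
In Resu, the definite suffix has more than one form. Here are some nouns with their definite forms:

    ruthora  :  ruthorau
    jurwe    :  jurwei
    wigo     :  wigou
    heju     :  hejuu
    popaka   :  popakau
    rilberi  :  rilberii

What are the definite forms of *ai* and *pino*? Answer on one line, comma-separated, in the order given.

aii, pinou

The alternation tracks the last vowel of the stem — -i when the last vowel of the stem is a front vowel (*jurwe*, *rilberi*); -u when the last vowel of the stem is a back vowel (*ruthora*, *wigo*, *heju*, *popaka*).
Since the last vowel of *ai* is /i/ (a front vowel), it takes -i, giving *aii*.
*pino* — last vowel /o/ (a back vowel) → -u → *pinou*.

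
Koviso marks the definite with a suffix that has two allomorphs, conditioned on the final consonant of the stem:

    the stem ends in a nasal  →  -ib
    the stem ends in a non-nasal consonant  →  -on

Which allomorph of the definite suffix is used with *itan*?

*itan*: final consonant = /n/, a nasal → -ib.

-ib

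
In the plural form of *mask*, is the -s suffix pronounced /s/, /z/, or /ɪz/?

/s/

The stem *mask* ends in a voiceless non-sibilant consonant.
The plural suffix surfaces as /ɪz/ after sibilants, /s/ after other voiceless consonants, and /z/ after other voiced sounds.
So the plural -s on *mask* is pronounced /s/.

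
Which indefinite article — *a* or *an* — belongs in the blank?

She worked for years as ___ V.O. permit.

The indefinite article is chosen by the initial *sound* of the following word, not its spelling.
The initialism *V.O.* is read letter by letter; the first letter, V, is pronounced /viː/, which begins with a consonant sound.
So the article is *a*: She worked for years as a V.O. permit.

a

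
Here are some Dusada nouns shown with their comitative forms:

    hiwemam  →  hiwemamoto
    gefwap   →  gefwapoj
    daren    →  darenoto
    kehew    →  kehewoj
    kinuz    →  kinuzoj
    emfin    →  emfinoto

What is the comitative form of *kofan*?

kofanoto

Looking at the final consonant of each stem: -oto when the stem ends in a nasal (*hiwemam*, *daren*, *emfin*); -oj when the stem ends in a non-nasal consonant (*gefwap*, *kehew*, *kinuz*).
*kofan*: final consonant = /n/, a nasal → -oto → *kofanoto*.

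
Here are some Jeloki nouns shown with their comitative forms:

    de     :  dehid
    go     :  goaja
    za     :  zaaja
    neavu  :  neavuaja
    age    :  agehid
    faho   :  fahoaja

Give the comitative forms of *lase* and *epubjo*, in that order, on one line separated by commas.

lasehid, epubjoaja

Looking at the last vowel of each stem: -hid when the last vowel of the stem is a front vowel (*de*, *age*); -aja when the last vowel of the stem is a back vowel (*go*, *za*, *neavu*, *faho*).
The last vowel of *lase* is /e/, which is a front vowel, so the suffix is -hid, giving *lasehid*.
Since the last vowel of *epubjo* is /o/ (a back vowel), it takes -aja, giving *epubjoaja*.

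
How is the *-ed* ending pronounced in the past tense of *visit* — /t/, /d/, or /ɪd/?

/ɪd/

The stem *visit* ends in /t/ or /d/.
The -ed suffix is realized as /ɪd/ after /t, d/; as /t/ after other voiceless consonants; and as /d/ after other voiced sounds.
So -ed on *visit* is pronounced /ɪd/.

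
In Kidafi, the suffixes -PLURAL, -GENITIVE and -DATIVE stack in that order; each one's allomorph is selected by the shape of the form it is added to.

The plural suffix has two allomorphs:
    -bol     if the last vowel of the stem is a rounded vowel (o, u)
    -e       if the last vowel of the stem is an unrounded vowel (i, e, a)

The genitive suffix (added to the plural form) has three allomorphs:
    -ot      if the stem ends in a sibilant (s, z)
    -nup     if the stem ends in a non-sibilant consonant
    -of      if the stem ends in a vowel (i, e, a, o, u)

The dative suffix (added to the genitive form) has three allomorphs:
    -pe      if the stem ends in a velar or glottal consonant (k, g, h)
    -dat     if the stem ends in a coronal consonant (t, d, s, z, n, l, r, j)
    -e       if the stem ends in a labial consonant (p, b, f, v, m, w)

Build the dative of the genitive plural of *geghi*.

*geghi* — last vowel /i/ (an unrounded vowel) → -e → *geghie*.
The plural form *geghie* — final sound /e/ (a vowel) → -of → *geghieof*.
The genitive form *geghieof* — final consonant /f/ (labial) → -e → *geghieofe*.

geghieofe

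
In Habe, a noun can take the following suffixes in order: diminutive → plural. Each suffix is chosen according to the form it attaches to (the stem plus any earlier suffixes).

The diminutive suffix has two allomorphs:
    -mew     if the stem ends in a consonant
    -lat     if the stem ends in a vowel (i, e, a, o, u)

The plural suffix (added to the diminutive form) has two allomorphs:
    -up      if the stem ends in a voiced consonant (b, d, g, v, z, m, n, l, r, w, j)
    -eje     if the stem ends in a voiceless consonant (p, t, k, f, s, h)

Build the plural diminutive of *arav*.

aravmewup

*arav* — final sound /v/ (a consonant) → -mew → *aravmew*.
The diminutive form *aravmew* — final consonant /w/ (voiced) → -up → *aravmewup*.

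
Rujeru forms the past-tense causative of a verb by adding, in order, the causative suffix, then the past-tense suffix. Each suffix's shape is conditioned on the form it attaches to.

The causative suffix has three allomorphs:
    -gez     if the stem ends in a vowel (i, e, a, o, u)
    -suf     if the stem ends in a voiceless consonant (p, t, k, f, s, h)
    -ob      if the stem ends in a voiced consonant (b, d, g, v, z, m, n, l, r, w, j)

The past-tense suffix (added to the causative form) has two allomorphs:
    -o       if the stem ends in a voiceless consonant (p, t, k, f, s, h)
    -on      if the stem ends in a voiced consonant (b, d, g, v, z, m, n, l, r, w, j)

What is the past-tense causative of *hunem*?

Since the final sound of *hunem* is /m/ (a voiced consonant), it takes -ob, giving *hunemob*.
Since the final consonant of the causative form *hunemob* is /b/ (voiced), it takes -on, giving *hunemobon*.

hunemobon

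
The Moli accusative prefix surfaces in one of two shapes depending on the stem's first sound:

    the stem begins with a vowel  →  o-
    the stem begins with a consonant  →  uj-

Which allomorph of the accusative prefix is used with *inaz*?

o-

*inaz* — first sound /i/ (a vowel) → o-.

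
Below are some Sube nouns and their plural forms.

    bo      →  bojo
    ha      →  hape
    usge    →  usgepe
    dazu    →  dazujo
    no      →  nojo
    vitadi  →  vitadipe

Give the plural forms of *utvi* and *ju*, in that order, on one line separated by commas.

utvipe, jujo

The pattern is rounding harmony: -jo when the last vowel of the stem is a rounded vowel (*bo*, *dazu*, *no*); -pe when the last vowel of the stem is an unrounded vowel (*ha*, *usge*, *vitadi*).
Since the last vowel of *utvi* is /i/ (an unrounded vowel), it takes -pe, giving *utvipe*.
The last vowel of *ju* is /u/, which is a rounded vowel, so the suffix is -jo, giving *jujo*.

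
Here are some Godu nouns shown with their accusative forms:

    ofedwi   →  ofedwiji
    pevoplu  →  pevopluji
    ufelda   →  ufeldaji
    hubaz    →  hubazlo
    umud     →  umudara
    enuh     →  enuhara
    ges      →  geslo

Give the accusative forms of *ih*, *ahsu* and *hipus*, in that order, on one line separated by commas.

ihara, ahsuji, hipuslo

Looking at the final sound of each stem: -lo when the stem ends in a sibilant (*hubaz*, *ges*); -ara when the stem ends in a non-sibilant consonant (*umud*, *enuh*); -ji when the stem ends in a vowel (*ofedwi*, *pevoplu*, *ufelda*).
Since the final sound of *ih* is /h/ (a non-sibilant consonant), it takes -ara, giving *ihara*.
Since the final sound of *ahsu* is /u/ (a vowel), it takes -ji, giving *ahsuji*.
*hipus* — final sound /s/ (a sibilant) → -lo → *hipuslo*.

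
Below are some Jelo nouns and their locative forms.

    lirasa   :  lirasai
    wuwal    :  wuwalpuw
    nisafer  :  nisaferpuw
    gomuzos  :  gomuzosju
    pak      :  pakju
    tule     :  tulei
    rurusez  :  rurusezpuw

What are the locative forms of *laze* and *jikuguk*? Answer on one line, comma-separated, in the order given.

lazei, jikugukju

The alternation tracks the final sound of the stem — -ju when the stem ends in a voiceless consonant (*gomuzos*, *pak*); -puw when the stem ends in a voiced consonant (*wuwal*, *nisafer*, *rurusez*); -i when the stem ends in a vowel (*lirasa*, *tule*).
*laze*: final sound = /e/, a vowel → -i → *lazei*.
Since the final sound of *jikuguk* is /k/ (a voiceless consonant), it takes -ju, giving *jikugukju*.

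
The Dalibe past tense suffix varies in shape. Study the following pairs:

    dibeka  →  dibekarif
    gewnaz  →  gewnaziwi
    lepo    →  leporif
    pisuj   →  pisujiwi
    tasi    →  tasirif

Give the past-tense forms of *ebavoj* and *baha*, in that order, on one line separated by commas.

ebavojiwi, baharif

The suffix is conditioned by the final sound: -iwi when the stem ends in a consonant (*gewnaz*, *pisuj*); -rif when the stem ends in a vowel (*dibeka*, *lepo*, *tasi*).
*ebavoj* — final sound /j/ (a consonant) → -iwi → *ebavojiwi*.
*baha*: final sound = /a/, a vowel → -rif → *baharif*.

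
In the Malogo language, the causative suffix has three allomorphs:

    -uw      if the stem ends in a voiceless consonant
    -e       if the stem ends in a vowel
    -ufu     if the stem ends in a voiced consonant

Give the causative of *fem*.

*fem*: final sound = /m/, a voiced consonant → -ufu → *femufu*.

femufu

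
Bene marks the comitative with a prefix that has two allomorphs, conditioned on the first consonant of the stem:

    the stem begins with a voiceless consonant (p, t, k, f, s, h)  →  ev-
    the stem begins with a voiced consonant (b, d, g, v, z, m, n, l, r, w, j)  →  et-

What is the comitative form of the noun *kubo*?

*kubo* — first consonant /k/ (voiceless) → ev- → *evkubo*.

evkubo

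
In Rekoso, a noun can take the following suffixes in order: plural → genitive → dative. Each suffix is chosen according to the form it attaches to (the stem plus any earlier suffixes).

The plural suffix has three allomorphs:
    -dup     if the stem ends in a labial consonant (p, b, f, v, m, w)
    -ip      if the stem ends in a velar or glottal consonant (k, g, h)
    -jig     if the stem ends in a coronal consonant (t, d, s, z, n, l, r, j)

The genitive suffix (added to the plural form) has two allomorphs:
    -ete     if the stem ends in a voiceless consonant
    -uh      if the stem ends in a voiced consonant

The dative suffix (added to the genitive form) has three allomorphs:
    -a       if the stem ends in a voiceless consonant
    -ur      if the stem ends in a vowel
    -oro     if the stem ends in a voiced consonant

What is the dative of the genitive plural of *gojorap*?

gojorapdupeteur

*gojorap*: final consonant = /p/, labial → -dup → *gojorapdup*.
The plural form *gojorapdup* — final consonant /p/ (voiceless) → -ete → *gojorapdupete*.
The final sound of the genitive form *gojorapdupete* is /e/, which is a vowel, so the dative suffix is -ur, giving *gojorapdupeteur*.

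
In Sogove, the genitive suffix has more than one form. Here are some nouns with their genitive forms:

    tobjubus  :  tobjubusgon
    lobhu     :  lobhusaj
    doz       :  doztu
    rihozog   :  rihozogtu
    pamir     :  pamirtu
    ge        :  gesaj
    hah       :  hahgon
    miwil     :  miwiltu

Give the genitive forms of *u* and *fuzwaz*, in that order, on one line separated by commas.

The alternation tracks the final sound of the stem — -gon when the stem ends in a voiceless consonant (*tobjubus*, *hah*); -tu when the stem ends in a voiced consonant (*doz*, *rihozog*, *pamir*, *miwil*); -saj when the stem ends in a vowel (*lobhu*, *ge*).
*u* — final sound /u/ (a vowel) → -saj → *usaj*.
Since the final sound of *fuzwaz* is /z/ (a voiced consonant), it takes -tu, giving *fuzwaztu*.

usaj, fuzwaztu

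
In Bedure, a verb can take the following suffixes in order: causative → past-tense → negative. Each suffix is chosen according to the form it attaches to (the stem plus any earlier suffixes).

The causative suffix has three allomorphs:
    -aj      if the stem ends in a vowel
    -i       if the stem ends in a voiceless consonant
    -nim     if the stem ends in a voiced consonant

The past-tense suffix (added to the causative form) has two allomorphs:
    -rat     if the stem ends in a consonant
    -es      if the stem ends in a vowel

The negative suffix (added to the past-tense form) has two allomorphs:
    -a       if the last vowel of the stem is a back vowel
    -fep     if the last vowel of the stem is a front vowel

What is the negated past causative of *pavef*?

*pavef*: final sound = /f/, a voiceless consonant → -i → *pavefi*.
The final sound of the causative form *pavefi* is /i/, which is a vowel, so the past-tense suffix is -es, giving *pavefies*.
The past-tense form *pavefies* — last vowel /e/ (a front vowel) → -fep → *pavefiesfep*.

pavefiesfep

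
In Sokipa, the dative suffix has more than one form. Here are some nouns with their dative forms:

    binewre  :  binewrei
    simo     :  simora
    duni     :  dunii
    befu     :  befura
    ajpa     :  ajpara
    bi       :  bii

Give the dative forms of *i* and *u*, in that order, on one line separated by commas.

Looking at the last vowel of each stem: -i when the last vowel of the stem is a front vowel (*binewre*, *duni*, *bi*); -ra when the last vowel of the stem is a back vowel (*simo*, *befu*, *ajpa*).
*i* — last vowel /i/ (a front vowel) → -i → *ii*.
*u* — last vowel /u/ (a back vowel) → -ra → *ura*.

ii, ura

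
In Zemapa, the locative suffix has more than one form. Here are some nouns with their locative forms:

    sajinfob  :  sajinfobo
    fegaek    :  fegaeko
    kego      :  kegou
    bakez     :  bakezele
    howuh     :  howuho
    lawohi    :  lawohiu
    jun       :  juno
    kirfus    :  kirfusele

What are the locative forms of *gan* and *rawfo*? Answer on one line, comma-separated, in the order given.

Looking at the final sound of each stem: -ele when the stem ends in a sibilant (*bakez*, *kirfus*); -o when the stem ends in a non-sibilant consonant (*sajinfob*, *fegaek*, *howuh*, *jun*); -u when the stem ends in a vowel (*kego*, *lawohi*).
Since the final sound of *gan* is /n/ (a non-sibilant consonant), it takes -o, giving *gano*.
Since the final sound of *rawfo* is /o/ (a vowel), it takes -u, giving *rawfou*.

gano, rawfou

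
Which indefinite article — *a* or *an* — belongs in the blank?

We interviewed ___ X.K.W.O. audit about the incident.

The indefinite article is chosen by the initial *sound* of the following word, not its spelling.
The initialism *X.K.W.O.* is read letter by letter; the first letter, X, is pronounced /ɛks/, which begins with a vowel sound.
So the article is *an*: We interviewed an X.K.W.O. audit about the incident.

an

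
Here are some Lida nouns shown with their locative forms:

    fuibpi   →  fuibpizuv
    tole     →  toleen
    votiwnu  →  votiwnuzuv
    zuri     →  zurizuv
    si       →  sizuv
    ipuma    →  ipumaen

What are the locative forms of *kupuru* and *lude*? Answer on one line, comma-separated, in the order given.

kupuruzuv, ludeen

The pattern is height harmony: -zuv when the last vowel of the stem is a high vowel (*fuibpi*, *votiwnu*, *zuri*, *si*); -en when the last vowel of the stem is a non-high vowel (*tole*, *ipuma*).
*kupuru*: last vowel = /u/, a high vowel → -zuv → *kupuruzuv*.
*lude*: last vowel = /e/, a non-high vowel → -en → *ludeen*.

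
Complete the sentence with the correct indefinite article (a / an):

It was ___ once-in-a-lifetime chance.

a

The indefinite article is chosen by the initial *sound* of the following word, not its spelling.
*once-in-a-lifetime* begins with the sound /wʌ/ (*once* pronounced with initial /w/) — a consonant sound.
So the article is *a*: It was a once-in-a-lifetime chance.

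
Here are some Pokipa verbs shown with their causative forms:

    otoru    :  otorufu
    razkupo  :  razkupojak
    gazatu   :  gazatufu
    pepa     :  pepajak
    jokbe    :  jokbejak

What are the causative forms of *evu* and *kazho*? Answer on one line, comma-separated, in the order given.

The suffix is conditioned by the last vowel: -fu when the last vowel of the stem is a high vowel (*otoru*, *gazatu*); -jak when the last vowel of the stem is a non-high vowel (*razkupo*, *pepa*, *jokbe*).
Since the last vowel of *evu* is /u/ (a high vowel), it takes -fu, giving *evufu*.
The last vowel of *kazho* is /o/, which is a non-high vowel, so the suffix is -jak, giving *kazhojak*.

evufu, kazhojak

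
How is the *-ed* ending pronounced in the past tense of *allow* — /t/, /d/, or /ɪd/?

/d/

The stem *allow* ends in a voiced sound other than /d/.
The -ed suffix is realized as /ɪd/ after /t, d/; as /t/ after other voiceless consonants; and as /d/ after other voiced sounds.
So -ed on *allow* is pronounced /d/.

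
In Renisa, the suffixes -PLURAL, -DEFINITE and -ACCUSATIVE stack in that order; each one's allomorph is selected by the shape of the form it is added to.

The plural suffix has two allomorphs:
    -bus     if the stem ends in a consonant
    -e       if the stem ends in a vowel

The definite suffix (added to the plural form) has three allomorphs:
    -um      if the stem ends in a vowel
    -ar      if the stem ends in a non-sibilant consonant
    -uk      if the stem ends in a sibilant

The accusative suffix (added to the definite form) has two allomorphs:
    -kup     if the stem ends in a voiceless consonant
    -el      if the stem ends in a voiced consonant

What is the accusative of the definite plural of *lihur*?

lihurbusukkup

*lihur*: final sound = /r/, a consonant → -bus → *lihurbus*.
The final sound of the plural form *lihurbus* is /s/, which is a sibilant, so the definite suffix is -uk, giving *lihurbusuk*.
The definite form *lihurbusuk*: final consonant = /k/, voiceless → -kup → *lihurbusukkup*.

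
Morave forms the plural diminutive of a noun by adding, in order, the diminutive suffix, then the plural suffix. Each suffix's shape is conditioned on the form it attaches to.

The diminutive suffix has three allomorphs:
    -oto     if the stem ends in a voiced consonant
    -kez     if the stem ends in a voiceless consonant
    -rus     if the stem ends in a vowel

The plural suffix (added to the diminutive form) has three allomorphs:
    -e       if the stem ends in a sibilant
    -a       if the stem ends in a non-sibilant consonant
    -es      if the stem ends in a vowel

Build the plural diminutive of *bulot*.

The final sound of *bulot* is /t/, which is a voiceless consonant, so the diminutive suffix is -kez, giving *bulotkez*.
The final sound of the diminutive form *bulotkez* is /z/, which is a sibilant, so the plural suffix is -e, giving *bulotkeze*.

bulotkeze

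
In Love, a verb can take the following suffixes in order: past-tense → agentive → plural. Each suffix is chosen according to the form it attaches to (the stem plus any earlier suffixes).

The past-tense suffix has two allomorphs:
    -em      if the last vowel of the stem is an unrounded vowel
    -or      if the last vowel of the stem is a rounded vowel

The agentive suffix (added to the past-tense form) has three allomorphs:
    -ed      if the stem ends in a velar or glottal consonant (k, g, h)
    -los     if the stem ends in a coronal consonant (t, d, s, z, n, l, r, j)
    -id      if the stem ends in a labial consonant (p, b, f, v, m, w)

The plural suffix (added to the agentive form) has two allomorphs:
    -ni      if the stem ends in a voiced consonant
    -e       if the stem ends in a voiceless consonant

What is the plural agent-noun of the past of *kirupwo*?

kirupwoorlose

The last vowel of *kirupwo* is /o/, which is a rounded vowel, so the past-tense suffix is -or, giving *kirupwoor*.
The past-tense form *kirupwoor* — final consonant /r/ (coronal) → -los → *kirupwoorlos*.
The agentive form *kirupwoorlos*: final consonant = /s/, voiceless → -e → *kirupwoorlose*.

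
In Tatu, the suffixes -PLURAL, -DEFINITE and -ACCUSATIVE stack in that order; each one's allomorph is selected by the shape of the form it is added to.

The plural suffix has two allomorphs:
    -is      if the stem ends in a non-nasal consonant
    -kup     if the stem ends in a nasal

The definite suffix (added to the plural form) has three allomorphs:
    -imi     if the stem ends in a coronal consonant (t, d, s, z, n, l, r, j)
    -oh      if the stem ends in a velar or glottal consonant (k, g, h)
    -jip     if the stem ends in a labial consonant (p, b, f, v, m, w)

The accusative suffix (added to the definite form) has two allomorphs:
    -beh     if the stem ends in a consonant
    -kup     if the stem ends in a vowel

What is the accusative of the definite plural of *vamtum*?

vamtumkupjipbeh

Since the final consonant of *vamtum* is /m/ (a nasal), it takes -kup, giving *vamtumkup*.
The plural form *vamtumkup* — final consonant /p/ (labial) → -jip → *vamtumkupjip*.
The definite form *vamtumkupjip*: final sound = /p/, a consonant → -beh → *vamtumkupjipbeh*.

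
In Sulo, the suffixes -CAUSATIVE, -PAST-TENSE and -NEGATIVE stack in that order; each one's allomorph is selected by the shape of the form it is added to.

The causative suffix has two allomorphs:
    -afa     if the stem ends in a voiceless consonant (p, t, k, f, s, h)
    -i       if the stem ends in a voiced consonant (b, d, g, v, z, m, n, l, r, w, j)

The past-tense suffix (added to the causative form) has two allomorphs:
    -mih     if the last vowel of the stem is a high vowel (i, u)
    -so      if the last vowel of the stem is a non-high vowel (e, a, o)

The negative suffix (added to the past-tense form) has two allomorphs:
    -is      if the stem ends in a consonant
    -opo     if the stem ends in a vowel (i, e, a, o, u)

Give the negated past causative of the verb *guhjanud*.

guhjanudimihis

The final consonant of *guhjanud* is /d/, which is voiced, so the causative suffix is -i, giving *guhjanudi*.
The last vowel of the causative form *guhjanudi* is /i/, which is a high vowel, so the past-tense suffix is -mih, giving *guhjanudimih*.
The past-tense form *guhjanudimih*: final sound = /h/, a consonant → -is → *guhjanudimihis*.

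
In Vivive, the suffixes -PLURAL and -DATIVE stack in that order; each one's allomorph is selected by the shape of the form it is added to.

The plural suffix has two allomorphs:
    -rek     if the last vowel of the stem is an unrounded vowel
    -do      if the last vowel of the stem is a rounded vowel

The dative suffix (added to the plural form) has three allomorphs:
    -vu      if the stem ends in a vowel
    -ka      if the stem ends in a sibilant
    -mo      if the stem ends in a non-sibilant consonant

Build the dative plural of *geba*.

gebarekmo

Since the last vowel of *geba* is /a/ (an unrounded vowel), it takes -rek, giving *gebarek*.
The plural form *gebarek* — final sound /k/ (a non-sibilant consonant) → -mo → *gebarekmo*.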